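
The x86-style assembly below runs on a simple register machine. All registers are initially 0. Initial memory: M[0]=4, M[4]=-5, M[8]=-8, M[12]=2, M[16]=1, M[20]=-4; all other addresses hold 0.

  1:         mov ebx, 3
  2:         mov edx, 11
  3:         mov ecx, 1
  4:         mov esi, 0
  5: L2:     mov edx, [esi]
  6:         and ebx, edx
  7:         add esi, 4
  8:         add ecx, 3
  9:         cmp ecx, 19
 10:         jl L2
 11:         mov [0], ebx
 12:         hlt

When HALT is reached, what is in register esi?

ebx=3
edx=11
ecx=1
esi=0
edx=M[0]=4
ebx=3&4=0
esi=0+4=4
ecx=1+3=4
cmp ecx, 19  (cmp 4,19)
jl L2: taken
edx=M[4]=-5
ebx=0&(-5)=0
esi=4+4=8
ecx=4+3=7
cmp ecx, 19  (cmp 7,19)
jl L2: taken
edx=M[8]=-8
ebx=0&(-8)=0
esi=8+4=12
ecx=7+3=10
cmp ecx, 19  (cmp 10,19)
jl L2: taken
edx=M[12]=2
ebx=0&2=0
esi=12+4=16
ecx=10+3=13
cmp ecx, 19  (cmp 13,19)
jl L2: taken
edx=M[16]=1
ebx=0&1=0
esi=16+4=20
ecx=13+3=16
cmp ecx, 19  (cmp 16,19)
jl L2: taken
edx=M[20]=-4
ebx=0&(-4)=0
esi=20+4=24
ecx=16+3=19
cmp ecx, 19  (cmp 19,19)
jl L2: not taken
mov [0], ebx → M[0]=0
halt.

24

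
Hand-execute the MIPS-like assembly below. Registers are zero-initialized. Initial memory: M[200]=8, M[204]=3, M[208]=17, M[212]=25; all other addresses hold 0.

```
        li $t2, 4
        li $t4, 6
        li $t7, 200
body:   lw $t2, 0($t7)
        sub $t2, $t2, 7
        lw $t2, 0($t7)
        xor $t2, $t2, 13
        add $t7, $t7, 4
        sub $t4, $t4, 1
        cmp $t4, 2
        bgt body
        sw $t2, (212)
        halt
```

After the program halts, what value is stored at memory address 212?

20

after li $t2, 4: $t2=4
after li $t4, 6: $t4=6
after li $t7, 200: $t7=200
after lw $t2, 0($t7): $t2=M[200]=8
after sub $t2, $t2, 7: $t2=8-7=1
after lw $t2, 0($t7): $t2=M[200]=8
after xor $t2, $t2, 13: $t2=8^13=5
after add $t7, $t7, 4: $t7=200+4=204
after sub $t4, $t4, 1: $t4=6-1=5
cmp $t4, 2  (cmp 5,2)
bgt body: taken
after lw $t2, 0($t7): $t2=M[204]=3
after sub $t2, $t2, 7: $t2=3-7=-4
after lw $t2, 0($t7): $t2=M[204]=3
after xor $t2, $t2, 13: $t2=3^13=14
after add $t7, $t7, 4: $t7=204+4=208
after sub $t4, $t4, 1: $t4=5-1=4
cmp $t4, 2  (cmp 4,2)
bgt body: taken
after lw $t2, 0($t7): $t2=M[208]=17
after sub $t2, $t2, 7: $t2=17-7=10
after lw $t2, 0($t7): $t2=M[208]=17
after xor $t2, $t2, 13: $t2=17^13=28
after add $t7, $t7, 4: $t7=208+4=212
after sub $t4, $t4, 1: $t4=4-1=3
cmp $t4, 2  (cmp 3,2)
bgt body: taken
after lw $t2, 0($t7): $t2=M[212]=25
after sub $t2, $t2, 7: $t2=25-7=18
after lw $t2, 0($t7): $t2=M[212]=25
after xor $t2, $t2, 13: $t2=25^13=20
after add $t7, $t7, 4: $t7=212+4=216
after sub $t4, $t4, 1: $t4=3-1=2
cmp $t4, 2  (cmp 2,2)
bgt body: not taken
sw $t2, (212) → M[212]=20
halt.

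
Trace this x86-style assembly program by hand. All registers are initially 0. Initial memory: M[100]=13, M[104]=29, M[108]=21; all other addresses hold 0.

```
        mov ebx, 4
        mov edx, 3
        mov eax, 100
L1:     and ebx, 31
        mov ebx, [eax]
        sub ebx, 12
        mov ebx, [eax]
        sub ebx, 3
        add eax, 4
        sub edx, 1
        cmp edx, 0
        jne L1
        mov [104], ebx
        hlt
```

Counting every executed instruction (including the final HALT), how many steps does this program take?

ebx=4
edx=3
eax=100
ebx=4&31=4
ebx=M[100]=13
ebx=13-12=1
ebx=M[100]=13
ebx=13-3=10
eax=100+4=104
edx=3-1=2
cmp edx, 0  (cmp 2,0)
jne L1: taken
ebx=10&31=10
ebx=M[104]=29
ebx=29-12=17
ebx=M[104]=29
ebx=29-3=26
eax=104+4=108
edx=2-1=1
cmp edx, 0  (cmp 1,0)
jne L1: taken
ebx=26&31=26
ebx=M[108]=21
ebx=21-12=9
ebx=M[108]=21
ebx=21-3=18
eax=108+4=112
edx=1-1=0
cmp edx, 0  (cmp 0,0)
jne L1: not taken
mov [104], ebx → M[104]=18
halt.
Total executed instructions: 32.

32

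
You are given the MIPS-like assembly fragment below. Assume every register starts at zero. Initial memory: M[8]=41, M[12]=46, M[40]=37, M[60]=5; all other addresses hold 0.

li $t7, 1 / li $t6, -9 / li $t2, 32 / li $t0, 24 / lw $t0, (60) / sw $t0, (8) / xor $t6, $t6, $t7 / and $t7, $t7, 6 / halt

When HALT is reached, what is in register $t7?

li $t7, 1 → $t7=1
li $t6, -9 → $t6=-9
li $t2, 32 → $t2=32
li $t0, 24 → $t0=24
lw $t0, (60) → $t0=M[60]=5
sw $t0, (8) → M[8]=5
xor $t6, $t6, $t7 → $t6=(-9)^1=-10
and $t7, $t7, 6 → $t7=1&6=0
halt.

0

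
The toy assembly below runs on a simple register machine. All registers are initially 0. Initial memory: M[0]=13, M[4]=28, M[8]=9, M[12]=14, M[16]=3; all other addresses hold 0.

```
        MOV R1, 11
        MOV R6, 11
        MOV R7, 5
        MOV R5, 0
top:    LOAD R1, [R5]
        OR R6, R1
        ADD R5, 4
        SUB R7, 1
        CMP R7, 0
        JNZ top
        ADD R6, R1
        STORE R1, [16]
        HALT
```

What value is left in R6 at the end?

34

R1=11
R6=11
R7=5
R5=0
R1=M[0]=13
R6=11|13=15
R5=0+4=4
R7=5-1=4
CMP R7, 0  (cmp 4,0)
JNZ top: taken
R1=M[4]=28
R6=15|28=31
R5=4+4=8
R7=4-1=3
CMP R7, 0  (cmp 3,0)
JNZ top: taken
R1=M[8]=9
R6=31|9=31
R5=8+4=12
R7=3-1=2
CMP R7, 0  (cmp 2,0)
JNZ top: taken
R1=M[12]=14
R6=31|14=31
R5=12+4=16
R7=2-1=1
CMP R7, 0  (cmp 1,0)
JNZ top: taken
R1=M[16]=3
R6=31|3=31
R5=16+4=20
R7=1-1=0
CMP R7, 0  (cmp 0,0)
JNZ top: not taken
R6=31+3=34
STORE R1, [16] → M[16]=3
halt.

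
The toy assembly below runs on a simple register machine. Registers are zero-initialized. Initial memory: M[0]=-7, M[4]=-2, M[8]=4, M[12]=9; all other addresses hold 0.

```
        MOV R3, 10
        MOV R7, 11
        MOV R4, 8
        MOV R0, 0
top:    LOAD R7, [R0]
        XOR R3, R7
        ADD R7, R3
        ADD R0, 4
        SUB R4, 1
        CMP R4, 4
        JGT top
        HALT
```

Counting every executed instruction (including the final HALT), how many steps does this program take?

R3=10
R7=11
R4=8
R0=0
R7=M[0]=-7
R3=10^(-7)=-13
R7=(-7)+(-13)=-20
R0=0+4=4
R4=8-1=7
CMP R4, 4  (cmp 7,4)
JGT top: taken
R7=M[4]=-2
R3=(-13)^(-2)=13
R7=(-2)+13=11
R0=4+4=8
R4=7-1=6
CMP R4, 4  (cmp 6,4)
JGT top: taken
R7=M[8]=4
R3=13^4=9
R7=4+9=13
R0=8+4=12
R4=6-1=5
CMP R4, 4  (cmp 5,4)
JGT top: taken
R7=M[12]=9
R3=9^9=0
R7=9+0=9
R0=12+4=16
R4=5-1=4
CMP R4, 4  (cmp 4,4)
JGT top: not taken
halt.
Total executed instructions: 33.

33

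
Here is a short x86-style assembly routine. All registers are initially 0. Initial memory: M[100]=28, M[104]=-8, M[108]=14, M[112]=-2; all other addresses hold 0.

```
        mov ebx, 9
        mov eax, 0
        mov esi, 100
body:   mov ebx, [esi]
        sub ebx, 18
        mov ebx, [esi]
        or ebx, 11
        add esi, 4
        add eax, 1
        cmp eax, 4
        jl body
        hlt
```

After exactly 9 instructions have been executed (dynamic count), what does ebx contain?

ebx=9
eax=0
esi=100
ebx=M[100]=28
ebx=28-18=10
ebx=M[100]=28
ebx=28|11=31
esi=100+4=104
eax=0+1=1
After step 9: ebx = 31.

31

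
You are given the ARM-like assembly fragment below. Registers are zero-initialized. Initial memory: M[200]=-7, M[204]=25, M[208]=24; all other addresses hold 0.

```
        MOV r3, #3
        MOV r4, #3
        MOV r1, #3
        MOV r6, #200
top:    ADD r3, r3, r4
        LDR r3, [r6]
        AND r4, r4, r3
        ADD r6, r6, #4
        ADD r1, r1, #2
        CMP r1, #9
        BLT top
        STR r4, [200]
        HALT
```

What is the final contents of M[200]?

after MOV r3, #3: r3=3
after MOV r4, #3: r4=3
after MOV r1, #3: r1=3
after MOV r6, #200: r6=200
after ADD r3, r3, r4: r3=3+3=6
after LDR r3, [r6]: r3=M[200]=-7
after AND r4, r4, r3: r4=3&(-7)=1
after ADD r6, r6, #4: r6=200+4=204
after ADD r1, r1, #2: r1=3+2=5
CMP r1, #9  (cmp 5,9)
BLT top: taken
after ADD r3, r3, r4: r3=(-7)+1=-6
after LDR r3, [r6]: r3=M[204]=25
after AND r4, r4, r3: r4=1&25=1
after ADD r6, r6, #4: r6=204+4=208
after ADD r1, r1, #2: r1=5+2=7
CMP r1, #9  (cmp 7,9)
BLT top: taken
after ADD r3, r3, r4: r3=25+1=26
after LDR r3, [r6]: r3=M[208]=24
after AND r4, r4, r3: r4=1&24=0
after ADD r6, r6, #4: r6=208+4=212
after ADD r1, r1, #2: r1=7+2=9
CMP r1, #9  (cmp 9,9)
BLT top: not taken
STR r4, [200] → M[200]=0
halt.

0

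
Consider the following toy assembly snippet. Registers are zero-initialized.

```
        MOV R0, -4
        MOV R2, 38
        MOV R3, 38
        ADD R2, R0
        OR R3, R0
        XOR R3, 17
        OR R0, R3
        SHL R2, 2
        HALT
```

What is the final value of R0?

R0=-4
R2=38
R3=38
R2=38+(-4)=34
R3=38|(-4)=-2
R3=(-2)^17=-17
R0=(-4)|(-17)=-1
R2=34<<2=136
halt.

-1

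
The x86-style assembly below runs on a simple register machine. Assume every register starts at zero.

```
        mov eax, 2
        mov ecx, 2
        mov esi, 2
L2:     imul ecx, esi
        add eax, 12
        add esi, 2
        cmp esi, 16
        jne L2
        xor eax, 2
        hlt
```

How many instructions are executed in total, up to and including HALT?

40

mov eax, 2 → eax=2
mov ecx, 2 → ecx=2
mov esi, 2 → esi=2
imul ecx, esi → ecx=2*2=4
add eax, 12 → eax=2+12=14
add esi, 2 → esi=2+2=4
cmp esi, 16  (cmp 4,16)
jne L2: taken
imul ecx, esi → ecx=4*4=16
add eax, 12 → eax=14+12=26
add esi, 2 → esi=4+2=6
cmp esi, 16  (cmp 6,16)
jne L2: taken
imul ecx, esi → ecx=16*6=96
add eax, 12 → eax=26+12=38
add esi, 2 → esi=6+2=8
cmp esi, 16  (cmp 8,16)
jne L2: taken
imul ecx, esi → ecx=96*8=768
add eax, 12 → eax=38+12=50
add esi, 2 → esi=8+2=10
cmp esi, 16  (cmp 10,16)
jne L2: taken
imul ecx, esi → ecx=768*10=7680
add eax, 12 → eax=50+12=62
add esi, 2 → esi=10+2=12
cmp esi, 16  (cmp 12,16)
jne L2: taken
imul ecx, esi → ecx=7680*12=92160
add eax, 12 → eax=62+12=74
add esi, 2 → esi=12+2=14
cmp esi, 16  (cmp 14,16)
jne L2: taken
imul ecx, esi → ecx=92160*14=1290240
add eax, 12 → eax=74+12=86
add esi, 2 → esi=14+2=16
cmp esi, 16  (cmp 16,16)
jne L2: not taken
xor eax, 2 → eax=86^2=84
halt.
Total executed instructions: 40.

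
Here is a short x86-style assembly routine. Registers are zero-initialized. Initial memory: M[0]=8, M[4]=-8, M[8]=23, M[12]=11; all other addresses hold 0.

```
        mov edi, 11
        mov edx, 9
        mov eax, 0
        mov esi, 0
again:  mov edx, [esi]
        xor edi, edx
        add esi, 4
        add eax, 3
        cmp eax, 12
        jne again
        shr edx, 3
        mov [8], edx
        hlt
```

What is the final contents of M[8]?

edi=11
edx=9
eax=0
esi=0
edx=M[0]=8
edi=11^8=3
esi=0+4=4
eax=0+3=3
cmp eax, 12  (cmp 3,12)
jne again: taken
edx=M[4]=-8
edi=3^(-8)=-5
esi=4+4=8
eax=3+3=6
cmp eax, 12  (cmp 6,12)
jne again: taken
edx=M[8]=23
edi=(-5)^23=-20
esi=8+4=12
eax=6+3=9
cmp eax, 12  (cmp 9,12)
jne again: taken
edx=M[12]=11
edi=(-20)^11=-25
esi=12+4=16
eax=9+3=12
cmp eax, 12  (cmp 12,12)
jne again: not taken
edx=11>>3=1
mov [8], edx → M[8]=1
halt.

1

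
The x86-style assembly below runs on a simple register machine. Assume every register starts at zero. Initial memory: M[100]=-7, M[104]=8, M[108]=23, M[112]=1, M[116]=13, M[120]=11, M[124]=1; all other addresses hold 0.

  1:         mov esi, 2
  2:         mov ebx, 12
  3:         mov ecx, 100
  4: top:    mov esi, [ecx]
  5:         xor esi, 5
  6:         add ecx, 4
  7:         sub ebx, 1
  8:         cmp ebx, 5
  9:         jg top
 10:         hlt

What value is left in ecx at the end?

128

mov esi, 2 → esi=2
mov ebx, 12 → ebx=12
mov ecx, 100 → ecx=100
mov esi, [ecx] → esi=M[100]=-7
xor esi, 5 → esi=(-7)^5=-4
add ecx, 4 → ecx=100+4=104
sub ebx, 1 → ebx=12-1=11
cmp ebx, 5  (cmp 11,5)
jg top: taken
mov esi, [ecx] → esi=M[104]=8
xor esi, 5 → esi=8^5=13
add ecx, 4 → ecx=104+4=108
sub ebx, 1 → ebx=11-1=10
cmp ebx, 5  (cmp 10,5)
jg top: taken
mov esi, [ecx] → esi=M[108]=23
xor esi, 5 → esi=23^5=18
add ecx, 4 → ecx=108+4=112
sub ebx, 1 → ebx=10-1=9
cmp ebx, 5  (cmp 9,5)
jg top: taken
mov esi, [ecx] → esi=M[112]=1
xor esi, 5 → esi=1^5=4
add ecx, 4 → ecx=112+4=116
sub ebx, 1 → ebx=9-1=8
cmp ebx, 5  (cmp 8,5)
jg top: taken
mov esi, [ecx] → esi=M[116]=13
xor esi, 5 → esi=13^5=8
add ecx, 4 → ecx=116+4=120
sub ebx, 1 → ebx=8-1=7
cmp ebx, 5  (cmp 7,5)
jg top: taken
mov esi, [ecx] → esi=M[120]=11
xor esi, 5 → esi=11^5=14
add ecx, 4 → ecx=120+4=124
sub ebx, 1 → ebx=7-1=6
cmp ebx, 5  (cmp 6,5)
jg top: taken
mov esi, [ecx] → esi=M[124]=1
xor esi, 5 → esi=1^5=4
add ecx, 4 → ecx=124+4=128
sub ebx, 1 → ebx=6-1=5
cmp ebx, 5  (cmp 5,5)
jg top: not taken
halt.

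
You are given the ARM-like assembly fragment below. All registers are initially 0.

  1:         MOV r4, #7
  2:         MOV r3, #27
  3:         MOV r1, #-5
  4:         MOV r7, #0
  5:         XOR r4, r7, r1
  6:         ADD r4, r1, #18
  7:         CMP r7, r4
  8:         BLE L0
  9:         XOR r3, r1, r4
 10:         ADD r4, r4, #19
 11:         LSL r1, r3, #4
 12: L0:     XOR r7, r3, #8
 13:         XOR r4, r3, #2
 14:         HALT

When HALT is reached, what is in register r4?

MOV r4, #7 → r4=7
MOV r3, #27 → r3=27
MOV r1, #-5 → r1=-5
MOV r7, #0 → r7=0
XOR r4, r7, r1 → r4=0^(-5)=-5
ADD r4, r1, #18 → r4=(-5)+18=13
CMP r7, r4  (cmp 0,13)
BLE L0: taken
XOR r7, r3, #8 → r7=27^8=19
XOR r4, r3, #2 → r4=27^2=25
halt.

25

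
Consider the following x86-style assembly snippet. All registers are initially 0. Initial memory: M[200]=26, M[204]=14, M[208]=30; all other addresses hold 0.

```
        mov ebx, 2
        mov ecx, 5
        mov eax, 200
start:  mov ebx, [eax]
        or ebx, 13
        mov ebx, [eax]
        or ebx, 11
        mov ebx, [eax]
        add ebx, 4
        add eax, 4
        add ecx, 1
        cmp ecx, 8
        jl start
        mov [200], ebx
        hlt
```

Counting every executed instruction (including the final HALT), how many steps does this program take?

mov ebx, 2 → ebx=2
mov ecx, 5 → ecx=5
mov eax, 200 → eax=200
mov ebx, [eax] → ebx=M[200]=26
or ebx, 13 → ebx=26|13=31
mov ebx, [eax] → ebx=M[200]=26
or ebx, 11 → ebx=26|11=27
mov ebx, [eax] → ebx=M[200]=26
add ebx, 4 → ebx=26+4=30
add eax, 4 → eax=200+4=204
add ecx, 1 → ecx=5+1=6
cmp ecx, 8  (cmp 6,8)
jl start: taken
mov ebx, [eax] → ebx=M[204]=14
or ebx, 13 → ebx=14|13=15
mov ebx, [eax] → ebx=M[204]=14
or ebx, 11 → ebx=14|11=15
mov ebx, [eax] → ebx=M[204]=14
add ebx, 4 → ebx=14+4=18
add eax, 4 → eax=204+4=208
add ecx, 1 → ecx=6+1=7
cmp ecx, 8  (cmp 7,8)
jl start: taken
mov ebx, [eax] → ebx=M[208]=30
or ebx, 13 → ebx=30|13=31
mov ebx, [eax] → ebx=M[208]=30
or ebx, 11 → ebx=30|11=31
mov ebx, [eax] → ebx=M[208]=30
add ebx, 4 → ebx=30+4=34
add eax, 4 → eax=208+4=212
add ecx, 1 → ecx=7+1=8
cmp ecx, 8  (cmp 8,8)
jl start: not taken
mov [200], ebx → M[200]=34
halt.
Total executed instructions: 35.

35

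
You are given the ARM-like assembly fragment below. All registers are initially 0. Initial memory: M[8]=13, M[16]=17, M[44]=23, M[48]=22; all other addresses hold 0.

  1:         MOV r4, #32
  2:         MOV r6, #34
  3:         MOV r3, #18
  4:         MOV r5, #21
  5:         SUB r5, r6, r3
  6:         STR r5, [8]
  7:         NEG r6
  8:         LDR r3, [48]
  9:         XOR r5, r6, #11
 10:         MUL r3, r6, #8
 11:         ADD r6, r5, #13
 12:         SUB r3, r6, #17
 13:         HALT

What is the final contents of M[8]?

16

r4=32
r6=34
r3=18
r5=21
r5=34-18=16
STR r5, [8] → M[8]=16
r6=-(34)=-34
r3=M[48]=22
r5=(-34)^11=-43
r3=(-34)*8=-272
r6=(-43)+13=-30
r3=(-30)-17=-47
halt.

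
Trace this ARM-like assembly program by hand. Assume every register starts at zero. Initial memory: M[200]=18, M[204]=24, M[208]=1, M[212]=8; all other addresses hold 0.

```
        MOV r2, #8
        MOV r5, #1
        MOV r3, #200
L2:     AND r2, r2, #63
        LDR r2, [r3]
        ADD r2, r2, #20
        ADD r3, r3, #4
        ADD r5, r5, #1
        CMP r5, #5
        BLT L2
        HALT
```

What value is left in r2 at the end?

MOV r2, #8 → r2=8
MOV r5, #1 → r5=1
MOV r3, #200 → r3=200
AND r2, r2, #63 → r2=8&63=8
LDR r2, [r3] → r2=M[200]=18
ADD r2, r2, #20 → r2=18+20=38
ADD r3, r3, #4 → r3=200+4=204
ADD r5, r5, #1 → r5=1+1=2
CMP r5, #5  (cmp 2,5)
BLT L2: taken
AND r2, r2, #63 → r2=38&63=38
LDR r2, [r3] → r2=M[204]=24
ADD r2, r2, #20 → r2=24+20=44
ADD r3, r3, #4 → r3=204+4=208
ADD r5, r5, #1 → r5=2+1=3
CMP r5, #5  (cmp 3,5)
BLT L2: taken
AND r2, r2, #63 → r2=44&63=44
LDR r2, [r3] → r2=M[208]=1
ADD r2, r2, #20 → r2=1+20=21
ADD r3, r3, #4 → r3=208+4=212
ADD r5, r5, #1 → r5=3+1=4
CMP r5, #5  (cmp 4,5)
BLT L2: taken
AND r2, r2, #63 → r2=21&63=21
LDR r2, [r3] → r2=M[212]=8
ADD r2, r2, #20 → r2=8+20=28
ADD r3, r3, #4 → r3=212+4=216
ADD r5, r5, #1 → r5=4+1=5
CMP r5, #5  (cmp 5,5)
BLT L2: not taken
halt.

28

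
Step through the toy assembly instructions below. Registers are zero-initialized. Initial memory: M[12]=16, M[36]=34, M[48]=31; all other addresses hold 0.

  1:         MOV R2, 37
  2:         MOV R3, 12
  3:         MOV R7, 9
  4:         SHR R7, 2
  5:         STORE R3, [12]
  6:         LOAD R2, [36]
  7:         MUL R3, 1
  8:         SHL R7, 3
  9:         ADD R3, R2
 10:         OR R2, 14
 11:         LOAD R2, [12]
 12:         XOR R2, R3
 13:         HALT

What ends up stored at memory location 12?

MOV R2, 37 → R2=37
MOV R3, 12 → R3=12
MOV R7, 9 → R7=9
SHR R7, 2 → R7=9>>2=2
STORE R3, [12] → M[12]=12
LOAD R2, [36] → R2=M[36]=34
MUL R3, 1 → R3=12*1=12
SHL R7, 3 → R7=2<<3=16
ADD R3, R2 → R3=12+34=46
OR R2, 14 → R2=34|14=46
LOAD R2, [12] → R2=M[12]=12
XOR R2, R3 → R2=12^46=34
halt.

12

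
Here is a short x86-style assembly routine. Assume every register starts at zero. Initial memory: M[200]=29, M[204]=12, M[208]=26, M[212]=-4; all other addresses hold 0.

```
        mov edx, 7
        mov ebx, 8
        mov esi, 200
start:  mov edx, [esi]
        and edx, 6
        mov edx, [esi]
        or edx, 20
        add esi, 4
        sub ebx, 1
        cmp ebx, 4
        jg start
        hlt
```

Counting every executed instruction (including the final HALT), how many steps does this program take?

36

mov edx, 7 → edx=7
mov ebx, 8 → ebx=8
mov esi, 200 → esi=200
mov edx, [esi] → edx=M[200]=29
and edx, 6 → edx=29&6=4
mov edx, [esi] → edx=M[200]=29
or edx, 20 → edx=29|20=29
add esi, 4 → esi=200+4=204
sub ebx, 1 → ebx=8-1=7
cmp ebx, 4  (cmp 7,4)
jg start: taken
mov edx, [esi] → edx=M[204]=12
and edx, 6 → edx=12&6=4
mov edx, [esi] → edx=M[204]=12
or edx, 20 → edx=12|20=28
add esi, 4 → esi=204+4=208
sub ebx, 1 → ebx=7-1=6
cmp ebx, 4  (cmp 6,4)
jg start: taken
mov edx, [esi] → edx=M[208]=26
and edx, 6 → edx=26&6=2
mov edx, [esi] → edx=M[208]=26
or edx, 20 → edx=26|20=30
add esi, 4 → esi=208+4=212
sub ebx, 1 → ebx=6-1=5
cmp ebx, 4  (cmp 5,4)
jg start: taken
mov edx, [esi] → edx=M[212]=-4
and edx, 6 → edx=(-4)&6=4
mov edx, [esi] → edx=M[212]=-4
or edx, 20 → edx=(-4)|20=-4
add esi, 4 → esi=212+4=216
sub ebx, 1 → ebx=5-1=4
cmp ebx, 4  (cmp 4,4)
jg start: not taken
halt.
Total executed instructions: 36.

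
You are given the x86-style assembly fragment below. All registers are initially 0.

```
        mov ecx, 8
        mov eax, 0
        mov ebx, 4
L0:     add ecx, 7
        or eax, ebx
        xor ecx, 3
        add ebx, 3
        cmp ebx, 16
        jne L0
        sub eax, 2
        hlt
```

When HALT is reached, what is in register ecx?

24

ecx=8
eax=0
ebx=4
ecx=8+7=15
eax=0|4=4
ecx=15^3=12
ebx=4+3=7
cmp ebx, 16  (cmp 7,16)
jne L0: taken
ecx=12+7=19
eax=4|7=7
ecx=19^3=16
ebx=7+3=10
cmp ebx, 16  (cmp 10,16)
jne L0: taken
ecx=16+7=23
eax=7|10=15
ecx=23^3=20
ebx=10+3=13
cmp ebx, 16  (cmp 13,16)
jne L0: taken
ecx=20+7=27
eax=15|13=15
ecx=27^3=24
ebx=13+3=16
cmp ebx, 16  (cmp 16,16)
jne L0: not taken
eax=15-2=13
halt.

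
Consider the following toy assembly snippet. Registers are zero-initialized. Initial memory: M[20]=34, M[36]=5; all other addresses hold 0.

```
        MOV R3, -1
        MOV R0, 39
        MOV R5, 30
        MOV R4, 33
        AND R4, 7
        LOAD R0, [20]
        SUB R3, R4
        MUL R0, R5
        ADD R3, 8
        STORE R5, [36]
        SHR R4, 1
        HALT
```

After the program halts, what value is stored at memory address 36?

R3=-1
R0=39
R5=30
R4=33
R4=33&7=1
R0=M[20]=34
R3=(-1)-1=-2
R0=34*30=1020
R3=(-2)+8=6
STORE R5, [36] → M[36]=30
R4=1>>1=0
halt.

30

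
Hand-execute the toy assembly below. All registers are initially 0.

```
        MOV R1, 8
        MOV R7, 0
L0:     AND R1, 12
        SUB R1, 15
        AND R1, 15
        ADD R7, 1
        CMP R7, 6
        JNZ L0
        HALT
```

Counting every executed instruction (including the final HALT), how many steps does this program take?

MOV R1, 8 → R1=8
MOV R7, 0 → R7=0
AND R1, 12 → R1=8&12=8
SUB R1, 15 → R1=8-15=-7
AND R1, 15 → R1=(-7)&15=9
ADD R7, 1 → R7=0+1=1
CMP R7, 6  (cmp 1,6)
JNZ L0: taken
AND R1, 12 → R1=9&12=8
SUB R1, 15 → R1=8-15=-7
AND R1, 15 → R1=(-7)&15=9
ADD R7, 1 → R7=1+1=2
CMP R7, 6  (cmp 2,6)
JNZ L0: taken
AND R1, 12 → R1=9&12=8
SUB R1, 15 → R1=8-15=-7
AND R1, 15 → R1=(-7)&15=9
ADD R7, 1 → R7=2+1=3
CMP R7, 6  (cmp 3,6)
JNZ L0: taken
AND R1, 12 → R1=9&12=8
SUB R1, 15 → R1=8-15=-7
AND R1, 15 → R1=(-7)&15=9
ADD R7, 1 → R7=3+1=4
CMP R7, 6  (cmp 4,6)
JNZ L0: taken
AND R1, 12 → R1=9&12=8
SUB R1, 15 → R1=8-15=-7
AND R1, 15 → R1=(-7)&15=9
ADD R7, 1 → R7=4+1=5
CMP R7, 6  (cmp 5,6)
JNZ L0: taken
AND R1, 12 → R1=9&12=8
SUB R1, 15 → R1=8-15=-7
AND R1, 15 → R1=(-7)&15=9
ADD R7, 1 → R7=5+1=6
CMP R7, 6  (cmp 6,6)
JNZ L0: not taken
halt.
Total executed instructions: 39.

39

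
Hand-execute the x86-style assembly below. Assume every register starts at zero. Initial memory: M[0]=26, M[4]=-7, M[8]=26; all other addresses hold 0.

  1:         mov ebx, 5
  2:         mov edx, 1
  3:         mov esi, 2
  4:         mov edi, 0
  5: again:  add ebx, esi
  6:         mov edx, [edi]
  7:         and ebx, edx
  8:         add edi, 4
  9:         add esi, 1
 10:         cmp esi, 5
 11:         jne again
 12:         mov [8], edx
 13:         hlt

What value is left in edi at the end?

ebx=5
edx=1
esi=2
edi=0
ebx=5+2=7
edx=M[0]=26
ebx=7&26=2
edi=0+4=4
esi=2+1=3
cmp esi, 5  (cmp 3,5)
jne again: taken
ebx=2+3=5
edx=M[4]=-7
ebx=5&(-7)=1
edi=4+4=8
esi=3+1=4
cmp esi, 5  (cmp 4,5)
jne again: taken
ebx=1+4=5
edx=M[8]=26
ebx=5&26=0
edi=8+4=12
esi=4+1=5
cmp esi, 5  (cmp 5,5)
jne again: not taken
mov [8], edx → M[8]=26
halt.

12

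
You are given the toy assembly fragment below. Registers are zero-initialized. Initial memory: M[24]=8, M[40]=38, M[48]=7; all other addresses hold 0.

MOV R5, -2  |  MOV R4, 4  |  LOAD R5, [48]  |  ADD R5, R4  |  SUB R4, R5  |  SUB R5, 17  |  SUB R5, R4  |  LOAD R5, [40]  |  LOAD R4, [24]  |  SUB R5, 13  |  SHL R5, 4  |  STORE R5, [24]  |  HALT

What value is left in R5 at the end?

after MOV R5, -2: R5=-2
after MOV R4, 4: R4=4
after LOAD R5, [48]: R5=M[48]=7
after ADD R5, R4: R5=7+4=11
after SUB R4, R5: R4=4-11=-7
after SUB R5, 17: R5=11-17=-6
after SUB R5, R4: R5=(-6)-(-7)=1
after LOAD R5, [40]: R5=M[40]=38
after LOAD R4, [24]: R4=M[24]=8
after SUB R5, 13: R5=38-13=25
after SHL R5, 4: R5=25<<4=400
STORE R5, [24] → M[24]=400
halt.

400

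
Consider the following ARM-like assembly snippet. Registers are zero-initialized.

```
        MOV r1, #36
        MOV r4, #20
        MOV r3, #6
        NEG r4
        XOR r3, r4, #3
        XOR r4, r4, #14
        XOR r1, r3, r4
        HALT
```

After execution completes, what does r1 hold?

13

r1=36
r4=20
r3=6
r4=-(20)=-20
r3=(-20)^3=-17
r4=(-20)^14=-30
r1=(-17)^(-30)=13
halt.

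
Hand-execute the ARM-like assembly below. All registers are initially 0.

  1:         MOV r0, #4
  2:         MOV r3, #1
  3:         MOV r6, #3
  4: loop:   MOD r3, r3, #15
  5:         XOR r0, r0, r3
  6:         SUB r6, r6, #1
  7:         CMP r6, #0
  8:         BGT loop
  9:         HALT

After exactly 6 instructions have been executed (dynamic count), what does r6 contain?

2

MOV r0, #4 → r0=4
MOV r3, #1 → r3=1
MOV r6, #3 → r6=3
MOD r3, r3, #15 → r3=1%15=1
XOR r0, r0, r3 → r0=4^1=5
SUB r6, r6, #1 → r6=3-1=2
After step 6: r6 = 2.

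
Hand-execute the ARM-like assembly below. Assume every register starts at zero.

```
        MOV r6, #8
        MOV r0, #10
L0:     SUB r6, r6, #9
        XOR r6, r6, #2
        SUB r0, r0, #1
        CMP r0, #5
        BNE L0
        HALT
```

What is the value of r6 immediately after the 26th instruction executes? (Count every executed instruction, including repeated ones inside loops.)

MOV r6, #8 → r6=8
MOV r0, #10 → r0=10
SUB r6, r6, #9 → r6=8-9=-1
XOR r6, r6, #2 → r6=(-1)^2=-3
SUB r0, r0, #1 → r0=10-1=9
CMP r0, #5  (cmp 9,5)
BNE L0: taken
SUB r6, r6, #9 → r6=(-3)-9=-12
XOR r6, r6, #2 → r6=(-12)^2=-10
SUB r0, r0, #1 → r0=9-1=8
CMP r0, #5  (cmp 8,5)
BNE L0: taken
SUB r6, r6, #9 → r6=(-10)-9=-19
XOR r6, r6, #2 → r6=(-19)^2=-17
SUB r0, r0, #1 → r0=8-1=7
CMP r0, #5  (cmp 7,5)
BNE L0: taken
SUB r6, r6, #9 → r6=(-17)-9=-26
XOR r6, r6, #2 → r6=(-26)^2=-28
SUB r0, r0, #1 → r0=7-1=6
CMP r0, #5  (cmp 6,5)
BNE L0: taken
SUB r6, r6, #9 → r6=(-28)-9=-37
XOR r6, r6, #2 → r6=(-37)^2=-39
SUB r0, r0, #1 → r0=6-1=5
CMP r0, #5  (cmp 5,5)
After step 26: r6 = -39.

-39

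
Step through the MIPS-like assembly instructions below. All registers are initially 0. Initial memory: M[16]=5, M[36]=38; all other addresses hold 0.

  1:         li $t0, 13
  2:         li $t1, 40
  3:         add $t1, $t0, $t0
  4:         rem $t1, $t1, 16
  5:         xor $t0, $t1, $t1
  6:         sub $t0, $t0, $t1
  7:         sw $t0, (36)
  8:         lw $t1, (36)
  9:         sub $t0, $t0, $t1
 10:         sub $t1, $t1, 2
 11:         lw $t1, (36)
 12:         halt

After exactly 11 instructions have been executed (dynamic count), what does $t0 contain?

$t0=13
$t1=40
$t1=13+13=26
$t1=26%16=10
$t0=10^10=0
$t0=0-10=-10
sw $t0, (36) → M[36]=-10
$t1=M[36]=-10
$t0=(-10)-(-10)=0
$t1=(-10)-2=-12
$t1=M[36]=-10
After step 11: $t0 = 0.

0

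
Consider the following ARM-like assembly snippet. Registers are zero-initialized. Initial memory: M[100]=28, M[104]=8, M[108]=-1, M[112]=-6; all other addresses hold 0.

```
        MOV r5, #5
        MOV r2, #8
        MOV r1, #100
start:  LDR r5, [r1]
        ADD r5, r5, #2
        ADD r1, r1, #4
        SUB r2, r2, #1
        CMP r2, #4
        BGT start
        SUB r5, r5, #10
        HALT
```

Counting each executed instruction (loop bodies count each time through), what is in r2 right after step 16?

r5=5
r2=8
r1=100
r5=M[100]=28
r5=28+2=30
r1=100+4=104
r2=8-1=7
CMP r2, #4  (cmp 7,4)
BGT start: taken
r5=M[104]=8
r5=8+2=10
r1=104+4=108
r2=7-1=6
CMP r2, #4  (cmp 6,4)
BGT start: taken
r5=M[108]=-1
After step 16: r2 = 6.

6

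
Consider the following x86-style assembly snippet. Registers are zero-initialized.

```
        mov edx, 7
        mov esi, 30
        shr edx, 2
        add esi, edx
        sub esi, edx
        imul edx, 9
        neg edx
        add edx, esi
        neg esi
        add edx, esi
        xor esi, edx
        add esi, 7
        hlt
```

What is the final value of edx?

-9

mov edx, 7 → edx=7
mov esi, 30 → esi=30
shr edx, 2 → edx=7>>2=1
add esi, edx → esi=30+1=31
sub esi, edx → esi=31-1=30
imul edx, 9 → edx=1*9=9
neg edx → edx=-(9)=-9
add edx, esi → edx=(-9)+30=21
neg esi → esi=-(30)=-30
add edx, esi → edx=21+(-30)=-9
xor esi, edx → esi=(-30)^(-9)=21
add esi, 7 → esi=21+7=28
halt.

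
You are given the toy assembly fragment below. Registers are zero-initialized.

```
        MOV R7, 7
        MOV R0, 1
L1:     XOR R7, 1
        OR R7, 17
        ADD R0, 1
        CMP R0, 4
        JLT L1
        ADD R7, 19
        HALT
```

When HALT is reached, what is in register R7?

42

MOV R7, 7 → R7=7
MOV R0, 1 → R0=1
XOR R7, 1 → R7=7^1=6
OR R7, 17 → R7=6|17=23
ADD R0, 1 → R0=1+1=2
CMP R0, 4  (cmp 2,4)
JLT L1: taken
XOR R7, 1 → R7=23^1=22
OR R7, 17 → R7=22|17=23
ADD R0, 1 → R0=2+1=3
CMP R0, 4  (cmp 3,4)
JLT L1: taken
XOR R7, 1 → R7=23^1=22
OR R7, 17 → R7=22|17=23
ADD R0, 1 → R0=3+1=4
CMP R0, 4  (cmp 4,4)
JLT L1: not taken
ADD R7, 19 → R7=23+19=42
halt.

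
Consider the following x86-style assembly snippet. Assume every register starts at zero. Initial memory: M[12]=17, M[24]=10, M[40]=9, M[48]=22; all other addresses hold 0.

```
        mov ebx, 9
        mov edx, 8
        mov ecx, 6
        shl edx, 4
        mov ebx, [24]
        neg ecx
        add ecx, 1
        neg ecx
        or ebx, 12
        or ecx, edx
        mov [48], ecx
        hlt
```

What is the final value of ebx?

14

after mov ebx, 9: ebx=9
after mov edx, 8: edx=8
after mov ecx, 6: ecx=6
after shl edx, 4: edx=8<<4=128
after mov ebx, [24]: ebx=M[24]=10
after neg ecx: ecx=-(6)=-6
after add ecx, 1: ecx=(-6)+1=-5
after neg ecx: ecx=-(-5)=5
after or ebx, 12: ebx=10|12=14
after or ecx, edx: ecx=5|128=133
mov [48], ecx → M[48]=133
halt.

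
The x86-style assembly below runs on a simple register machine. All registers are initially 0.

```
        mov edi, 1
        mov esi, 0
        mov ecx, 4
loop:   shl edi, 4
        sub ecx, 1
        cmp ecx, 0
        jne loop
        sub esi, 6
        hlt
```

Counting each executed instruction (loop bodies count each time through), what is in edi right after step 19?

65536

edi=1
esi=0
ecx=4
edi=1<<4=16
ecx=4-1=3
cmp ecx, 0  (cmp 3,0)
jne loop: taken
edi=16<<4=256
ecx=3-1=2
cmp ecx, 0  (cmp 2,0)
jne loop: taken
edi=256<<4=4096
ecx=2-1=1
cmp ecx, 0  (cmp 1,0)
jne loop: taken
edi=4096<<4=65536
ecx=1-1=0
cmp ecx, 0  (cmp 0,0)
jne loop: not taken
After step 19: edi = 65536.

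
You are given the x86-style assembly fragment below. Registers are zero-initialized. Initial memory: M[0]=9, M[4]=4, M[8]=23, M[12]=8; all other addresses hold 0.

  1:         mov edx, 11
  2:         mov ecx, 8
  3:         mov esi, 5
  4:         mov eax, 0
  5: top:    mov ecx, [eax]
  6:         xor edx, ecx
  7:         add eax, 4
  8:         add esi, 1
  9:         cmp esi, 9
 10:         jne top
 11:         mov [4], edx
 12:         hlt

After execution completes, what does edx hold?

25

mov edx, 11 → edx=11
mov ecx, 8 → ecx=8
mov esi, 5 → esi=5
mov eax, 0 → eax=0
mov ecx, [eax] → ecx=M[0]=9
xor edx, ecx → edx=11^9=2
add eax, 4 → eax=0+4=4
add esi, 1 → esi=5+1=6
cmp esi, 9  (cmp 6,9)
jne top: taken
mov ecx, [eax] → ecx=M[4]=4
xor edx, ecx → edx=2^4=6
add eax, 4 → eax=4+4=8
add esi, 1 → esi=6+1=7
cmp esi, 9  (cmp 7,9)
jne top: taken
mov ecx, [eax] → ecx=M[8]=23
xor edx, ecx → edx=6^23=17
add eax, 4 → eax=8+4=12
add esi, 1 → esi=7+1=8
cmp esi, 9  (cmp 8,9)
jne top: taken
mov ecx, [eax] → ecx=M[12]=8
xor edx, ecx → edx=17^8=25
add eax, 4 → eax=12+4=16
add esi, 1 → esi=8+1=9
cmp esi, 9  (cmp 9,9)
jne top: not taken
mov [4], edx → M[4]=25
halt.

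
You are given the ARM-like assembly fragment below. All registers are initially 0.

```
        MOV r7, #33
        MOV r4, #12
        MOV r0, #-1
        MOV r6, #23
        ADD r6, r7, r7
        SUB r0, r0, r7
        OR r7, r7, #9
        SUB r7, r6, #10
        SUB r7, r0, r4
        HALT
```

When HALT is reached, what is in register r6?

66

after MOV r7, #33: r7=33
after MOV r4, #12: r4=12
after MOV r0, #-1: r0=-1
after MOV r6, #23: r6=23
after ADD r6, r7, r7: r6=33+33=66
after SUB r0, r0, r7: r0=(-1)-33=-34
after OR r7, r7, #9: r7=33|9=41
after SUB r7, r6, #10: r7=66-10=56
after SUB r7, r0, r4: r7=(-34)-12=-46
halt.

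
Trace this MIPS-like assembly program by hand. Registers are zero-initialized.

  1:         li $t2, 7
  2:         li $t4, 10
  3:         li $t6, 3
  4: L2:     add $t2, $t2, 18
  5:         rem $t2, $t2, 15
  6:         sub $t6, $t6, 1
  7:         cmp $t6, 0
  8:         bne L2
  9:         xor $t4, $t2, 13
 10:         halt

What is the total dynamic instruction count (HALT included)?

20

li $t2, 7 → $t2=7
li $t4, 10 → $t4=10
li $t6, 3 → $t6=3
add $t2, $t2, 18 → $t2=7+18=25
rem $t2, $t2, 15 → $t2=25%15=10
sub $t6, $t6, 1 → $t6=3-1=2
cmp $t6, 0  (cmp 2,0)
bne L2: taken
add $t2, $t2, 18 → $t2=10+18=28
rem $t2, $t2, 15 → $t2=28%15=13
sub $t6, $t6, 1 → $t6=2-1=1
cmp $t6, 0  (cmp 1,0)
bne L2: taken
add $t2, $t2, 18 → $t2=13+18=31
rem $t2, $t2, 15 → $t2=31%15=1
sub $t6, $t6, 1 → $t6=1-1=0
cmp $t6, 0  (cmp 0,0)
bne L2: not taken
xor $t4, $t2, 13 → $t4=1^13=12
halt.
Total executed instructions: 20.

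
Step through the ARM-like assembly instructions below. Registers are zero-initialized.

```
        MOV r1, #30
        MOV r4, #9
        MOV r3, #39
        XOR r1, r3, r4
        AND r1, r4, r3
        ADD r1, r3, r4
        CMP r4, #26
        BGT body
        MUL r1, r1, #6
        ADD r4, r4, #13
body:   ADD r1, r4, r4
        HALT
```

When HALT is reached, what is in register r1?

r1=30
r4=9
r3=39
r1=39^9=46
r1=9&39=1
r1=39+9=48
CMP r4, #26  (cmp 9,26)
BGT body: not taken
r1=48*6=288
r4=9+13=22
r1=22+22=44
halt.

44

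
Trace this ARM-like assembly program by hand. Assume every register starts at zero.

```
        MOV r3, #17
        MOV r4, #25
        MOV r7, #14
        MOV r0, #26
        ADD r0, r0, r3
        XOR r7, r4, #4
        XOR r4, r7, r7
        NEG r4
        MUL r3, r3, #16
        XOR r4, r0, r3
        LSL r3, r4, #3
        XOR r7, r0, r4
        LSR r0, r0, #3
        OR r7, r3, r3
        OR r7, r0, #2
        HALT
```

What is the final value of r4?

315

r3=17
r4=25
r7=14
r0=26
r0=26+17=43
r7=25^4=29
r4=29^29=0
r4=-(0)=0
r3=17*16=272
r4=43^272=315
r3=315<<3=2520
r7=43^315=272
r0=43>>3=5
r7=2520|2520=2520
r7=5|2=7
halt.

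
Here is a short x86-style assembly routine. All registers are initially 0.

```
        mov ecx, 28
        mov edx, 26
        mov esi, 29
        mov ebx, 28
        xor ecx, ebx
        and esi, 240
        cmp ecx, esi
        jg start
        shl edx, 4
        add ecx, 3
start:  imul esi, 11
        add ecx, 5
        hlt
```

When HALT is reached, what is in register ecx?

8

mov ecx, 28 → ecx=28
mov edx, 26 → edx=26
mov esi, 29 → esi=29
mov ebx, 28 → ebx=28
xor ecx, ebx → ecx=28^28=0
and esi, 240 → esi=29&240=16
cmp ecx, esi  (cmp 0,16)
jg start: not taken
shl edx, 4 → edx=26<<4=416
add ecx, 3 → ecx=0+3=3
imul esi, 11 → esi=16*11=176
add ecx, 5 → ecx=3+5=8
halt.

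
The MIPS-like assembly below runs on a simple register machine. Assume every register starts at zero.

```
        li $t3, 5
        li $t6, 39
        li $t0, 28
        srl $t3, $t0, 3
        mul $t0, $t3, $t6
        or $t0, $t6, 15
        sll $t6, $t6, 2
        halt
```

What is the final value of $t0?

47

$t3=5
$t6=39
$t0=28
$t3=28>>3=3
$t0=3*39=117
$t0=39|15=47
$t6=39<<2=156
halt.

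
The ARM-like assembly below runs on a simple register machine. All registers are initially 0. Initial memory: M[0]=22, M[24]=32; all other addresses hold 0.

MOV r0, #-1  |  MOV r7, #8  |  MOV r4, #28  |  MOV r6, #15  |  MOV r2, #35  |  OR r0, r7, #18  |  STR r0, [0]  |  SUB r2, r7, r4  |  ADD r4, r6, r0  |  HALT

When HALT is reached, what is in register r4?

41

MOV r0, #-1 → r0=-1
MOV r7, #8 → r7=8
MOV r4, #28 → r4=28
MOV r6, #15 → r6=15
MOV r2, #35 → r2=35
OR r0, r7, #18 → r0=8|18=26
STR r0, [0] → M[0]=26
SUB r2, r7, r4 → r2=8-28=-20
ADD r4, r6, r0 → r4=15+26=41
halt.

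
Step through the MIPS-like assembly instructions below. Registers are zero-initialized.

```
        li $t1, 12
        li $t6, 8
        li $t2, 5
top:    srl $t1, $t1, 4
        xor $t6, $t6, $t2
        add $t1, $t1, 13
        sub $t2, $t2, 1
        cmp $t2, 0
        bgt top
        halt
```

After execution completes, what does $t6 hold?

$t1=12
$t6=8
$t2=5
$t1=12>>4=0
$t6=8^5=13
$t1=0+13=13
$t2=5-1=4
cmp $t2, 0  (cmp 4,0)
bgt top: taken
$t1=13>>4=0
$t6=13^4=9
$t1=0+13=13
$t2=4-1=3
cmp $t2, 0  (cmp 3,0)
bgt top: taken
$t1=13>>4=0
$t6=9^3=10
$t1=0+13=13
$t2=3-1=2
cmp $t2, 0  (cmp 2,0)
bgt top: taken
$t1=13>>4=0
$t6=10^2=8
$t1=0+13=13
$t2=2-1=1
cmp $t2, 0  (cmp 1,0)
bgt top: taken
$t1=13>>4=0
$t6=8^1=9
$t1=0+13=13
$t2=1-1=0
cmp $t2, 0  (cmp 0,0)
bgt top: not taken
halt.

9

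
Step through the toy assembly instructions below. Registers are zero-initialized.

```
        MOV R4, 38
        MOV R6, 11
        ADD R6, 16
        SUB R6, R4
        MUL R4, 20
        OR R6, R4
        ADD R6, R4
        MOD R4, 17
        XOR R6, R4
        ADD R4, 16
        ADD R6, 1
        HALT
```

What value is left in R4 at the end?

R4=38
R6=11
R6=11+16=27
R6=27-38=-11
R4=38*20=760
R6=(-11)|760=-3
R6=(-3)+760=757
R4=760%17=12
R6=757^12=761
R4=12+16=28
R6=761+1=762
halt.

28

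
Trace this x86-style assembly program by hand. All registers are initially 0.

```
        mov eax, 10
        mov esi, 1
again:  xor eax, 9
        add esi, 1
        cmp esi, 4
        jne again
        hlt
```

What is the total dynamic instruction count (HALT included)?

eax=10
esi=1
eax=10^9=3
esi=1+1=2
cmp esi, 4  (cmp 2,4)
jne again: taken
eax=3^9=10
esi=2+1=3
cmp esi, 4  (cmp 3,4)
jne again: taken
eax=10^9=3
esi=3+1=4
cmp esi, 4  (cmp 4,4)
jne again: not taken
halt.
Total executed instructions: 15.

15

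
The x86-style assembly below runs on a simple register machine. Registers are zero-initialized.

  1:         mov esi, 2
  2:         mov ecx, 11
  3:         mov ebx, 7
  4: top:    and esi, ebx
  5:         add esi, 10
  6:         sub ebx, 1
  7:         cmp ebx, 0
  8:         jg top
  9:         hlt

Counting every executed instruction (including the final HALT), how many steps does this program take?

mov esi, 2 → esi=2
mov ecx, 11 → ecx=11
mov ebx, 7 → ebx=7
and esi, ebx → esi=2&7=2
add esi, 10 → esi=2+10=12
sub ebx, 1 → ebx=7-1=6
cmp ebx, 0  (cmp 6,0)
jg top: taken
and esi, ebx → esi=12&6=4
add esi, 10 → esi=4+10=14
sub ebx, 1 → ebx=6-1=5
cmp ebx, 0  (cmp 5,0)
jg top: taken
and esi, ebx → esi=14&5=4
add esi, 10 → esi=4+10=14
sub ebx, 1 → ebx=5-1=4
cmp ebx, 0  (cmp 4,0)
jg top: taken
and esi, ebx → esi=14&4=4
add esi, 10 → esi=4+10=14
sub ebx, 1 → ebx=4-1=3
cmp ebx, 0  (cmp 3,0)
jg top: taken
and esi, ebx → esi=14&3=2
add esi, 10 → esi=2+10=12
sub ebx, 1 → ebx=3-1=2
cmp ebx, 0  (cmp 2,0)
jg top: taken
and esi, ebx → esi=12&2=0
add esi, 10 → esi=0+10=10
sub ebx, 1 → ebx=2-1=1
cmp ebx, 0  (cmp 1,0)
jg top: taken
and esi, ebx → esi=10&1=0
add esi, 10 → esi=0+10=10
sub ebx, 1 → ebx=1-1=0
cmp ebx, 0  (cmp 0,0)
jg top: not taken
halt.
Total executed instructions: 39.

39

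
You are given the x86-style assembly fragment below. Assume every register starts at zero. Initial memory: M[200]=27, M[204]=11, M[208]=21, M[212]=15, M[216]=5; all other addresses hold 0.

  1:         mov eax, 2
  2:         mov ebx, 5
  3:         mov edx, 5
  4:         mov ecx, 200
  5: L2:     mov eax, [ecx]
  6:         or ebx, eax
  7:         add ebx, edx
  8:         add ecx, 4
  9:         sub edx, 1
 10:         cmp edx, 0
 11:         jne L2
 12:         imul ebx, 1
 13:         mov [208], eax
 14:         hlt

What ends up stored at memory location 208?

5

after mov eax, 2: eax=2
after mov ebx, 5: ebx=5
after mov edx, 5: edx=5
after mov ecx, 200: ecx=200
after mov eax, [ecx]: eax=M[200]=27
after or ebx, eax: ebx=5|27=31
after add ebx, edx: ebx=31+5=36
after add ecx, 4: ecx=200+4=204
after sub edx, 1: edx=5-1=4
cmp edx, 0  (cmp 4,0)
jne L2: taken
after mov eax, [ecx]: eax=M[204]=11
after or ebx, eax: ebx=36|11=47
after add ebx, edx: ebx=47+4=51
after add ecx, 4: ecx=204+4=208
after sub edx, 1: edx=4-1=3
cmp edx, 0  (cmp 3,0)
jne L2: taken
after mov eax, [ecx]: eax=M[208]=21
after or ebx, eax: ebx=51|21=55
after add ebx, edx: ebx=55+3=58
after add ecx, 4: ecx=208+4=212
after sub edx, 1: edx=3-1=2
cmp edx, 0  (cmp 2,0)
jne L2: taken
after mov eax, [ecx]: eax=M[212]=15
after or ebx, eax: ebx=58|15=63
after add ebx, edx: ebx=63+2=65
after add ecx, 4: ecx=212+4=216
after sub edx, 1: edx=2-1=1
cmp edx, 0  (cmp 1,0)
jne L2: taken
after mov eax, [ecx]: eax=M[216]=5
after or ebx, eax: ebx=65|5=69
after add ebx, edx: ebx=69+1=70
after add ecx, 4: ecx=216+4=220
after sub edx, 1: edx=1-1=0
cmp edx, 0  (cmp 0,0)
jne L2: not taken
after imul ebx, 1: ebx=70*1=70
mov [208], eax → M[208]=5
halt.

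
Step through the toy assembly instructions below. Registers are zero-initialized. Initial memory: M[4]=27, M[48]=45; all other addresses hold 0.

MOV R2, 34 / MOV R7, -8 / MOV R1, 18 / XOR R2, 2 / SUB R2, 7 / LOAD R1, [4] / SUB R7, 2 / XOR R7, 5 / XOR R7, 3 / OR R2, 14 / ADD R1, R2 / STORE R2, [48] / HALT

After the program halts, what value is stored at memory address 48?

after MOV R2, 34: R2=34
after MOV R7, -8: R7=-8
after MOV R1, 18: R1=18
after XOR R2, 2: R2=34^2=32
after SUB R2, 7: R2=32-7=25
after LOAD R1, [4]: R1=M[4]=27
after SUB R7, 2: R7=(-8)-2=-10
after XOR R7, 5: R7=(-10)^5=-13
after XOR R7, 3: R7=(-13)^3=-16
after OR R2, 14: R2=25|14=31
after ADD R1, R2: R1=27+31=58
STORE R2, [48] → M[48]=31
halt.

31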